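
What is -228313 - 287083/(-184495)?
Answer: -42122319852/184495 ≈ -2.2831e+5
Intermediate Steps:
-228313 - 287083/(-184495) = -228313 - 287083*(-1)/184495 = -228313 - 1*(-287083/184495) = -228313 + 287083/184495 = -42122319852/184495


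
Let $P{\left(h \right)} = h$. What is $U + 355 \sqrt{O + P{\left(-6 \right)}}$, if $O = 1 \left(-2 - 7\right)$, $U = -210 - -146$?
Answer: $-64 + 355 i \sqrt{15} \approx -64.0 + 1374.9 i$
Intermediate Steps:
$U = -64$ ($U = -210 + 146 = -64$)
$O = -9$ ($O = 1 \left(-9\right) = -9$)
$U + 355 \sqrt{O + P{\left(-6 \right)}} = -64 + 355 \sqrt{-9 - 6} = -64 + 355 \sqrt{-15} = -64 + 355 i \sqrt{15}$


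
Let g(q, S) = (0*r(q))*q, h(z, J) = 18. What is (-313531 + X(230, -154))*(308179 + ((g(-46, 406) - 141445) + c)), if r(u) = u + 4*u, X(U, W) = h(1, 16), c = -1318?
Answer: -51860066408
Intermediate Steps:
X(U, W) = 18
r(u) = 5*u
g(q, S) = 0 (g(q, S) = (0*(5*q))*q = 0*q = 0)
(-313531 + X(230, -154))*(308179 + ((g(-46, 406) - 141445) + c)) = (-313531 + 18)*(308179 + ((0 - 141445) - 1318)) = -313513*(308179 + (-141445 - 1318)) = -313513*(308179 - 142763) = -313513*165416 = -51860066408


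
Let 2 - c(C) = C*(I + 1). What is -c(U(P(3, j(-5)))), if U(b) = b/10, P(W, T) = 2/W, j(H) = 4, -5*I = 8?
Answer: -51/25 ≈ -2.0400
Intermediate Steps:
I = -8/5 (I = -⅕*8 = -8/5 ≈ -1.6000)
U(b) = b/10 (U(b) = b*(⅒) = b/10)
c(C) = 2 + 3*C/5 (c(C) = 2 - C*(-8/5 + 1) = 2 - C*(-3)/5 = 2 - (-3)*C/5 = 2 + 3*C/5)
-c(U(P(3, j(-5)))) = -(2 + 3*((2/3)/10)/5) = -(2 + 3*((2*(⅓))/10)/5) = -(2 + 3*((⅒)*(⅔))/5) = -(2 + (⅗)*(1/15)) = -(2 + 1/25) = -1*51/25 = -51/25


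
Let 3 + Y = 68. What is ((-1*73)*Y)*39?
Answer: -185055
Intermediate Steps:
Y = 65 (Y = -3 + 68 = 65)
((-1*73)*Y)*39 = (-1*73*65)*39 = -73*65*39 = -4745*39 = -185055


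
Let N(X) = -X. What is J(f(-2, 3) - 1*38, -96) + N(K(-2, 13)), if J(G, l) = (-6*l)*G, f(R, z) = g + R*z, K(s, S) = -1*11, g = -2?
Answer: -26485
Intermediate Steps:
K(s, S) = -11
f(R, z) = -2 + R*z
J(G, l) = -6*G*l
J(f(-2, 3) - 1*38, -96) + N(K(-2, 13)) = -6*((-2 - 2*3) - 1*38)*(-96) - 1*(-11) = -6*((-2 - 6) - 38)*(-96) + 11 = -6*(-8 - 38)*(-96) + 11 = -6*(-46)*(-96) + 11 = -26496 + 11 = -26485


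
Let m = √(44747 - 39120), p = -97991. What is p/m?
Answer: -97991*√5627/5627 ≈ -1306.3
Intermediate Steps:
m = √5627 ≈ 75.013
p/m = -97991*√5627/5627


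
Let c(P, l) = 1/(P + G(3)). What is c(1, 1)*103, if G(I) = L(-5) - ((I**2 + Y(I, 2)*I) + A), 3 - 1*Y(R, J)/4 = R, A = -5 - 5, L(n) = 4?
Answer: 103/6 ≈ 17.167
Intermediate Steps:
A = -10
Y(R, J) = 12 - 4*R
G(I) = 14 - I**2 - I*(12 - 4*I) (G(I) = 4 - ((I**2 + (12 - 4*I)*I) - 10) = 4 - ((I**2 + I*(12 - 4*I)) - 10) = 4 - (-10 + I**2 + I*(12 - 4*I)) = 4 + (10 - I**2 - I*(12 - 4*I)) = 14 - I**2 - I*(12 - 4*I))
c(P, l) = 1/(5 + P) (c(P, l) = 1/(P + (14 - 12*3 + 3*3**2)) = 1/(P + (14 - 36 + 3*9)) = 1/(P + (14 - 36 + 27)) = 1/(P + 5) = 1/(5 + P))
c(1, 1)*103 = 103/(5 + 1) = 103/6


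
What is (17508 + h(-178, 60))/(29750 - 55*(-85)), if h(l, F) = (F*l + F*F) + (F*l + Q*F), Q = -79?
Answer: -1664/11475 ≈ -0.14501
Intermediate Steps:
h(l, F) = F² - 79*F + 2*F*l (h(l, F) = (F*l + F*F) + (F*l - 79*F) = (F*l + F²) + (-79*F + F*l) = (F² + F*l) + (-79*F + F*l) = F² - 79*F + 2*F*l)
(17508 + h(-178, 60))/(29750 - 55*(-85)) = (17508 + 60*(-79 + 60 + 2*(-178)))/(29750 - 55*(-85)) = (17508 + 60*(-79 + 60 - 356))/(29750 + 4675) = (17508 + 60*(-375))/34425 = (17508 - 22500)*(1/34425) = -4992*1/34425 = -1664/11475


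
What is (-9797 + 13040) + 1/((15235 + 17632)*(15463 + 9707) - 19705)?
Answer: 2682748027456/827242685 ≈ 3243.0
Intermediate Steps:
(-9797 + 13040) + 1/((15235 + 17632)*(15463 + 9707) - 19705) = 3243 + 1/(32867*25170 - 19705) = 3243 + 1/(827262390 - 19705) = 3243 + 1/827242685 = 2682748027456/827242685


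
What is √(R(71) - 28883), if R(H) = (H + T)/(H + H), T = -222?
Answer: 11*I*√4813374/142 ≈ 169.95*I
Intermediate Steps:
R(H) = (-222 + H)/(2*H) (R(H) = (H - 222)/(H + H) = (-222 + H)/((2*H)) = (-222 + H)*(1/(2*H)) = (-222 + H)/(2*H))
√(R(71) - 28883) = √((½)*(-222 + 71)/71 - 28883) = √((½)*(1/71)*(-151) - 28883) = √(-151/142 - 28883) = √(-4101537/142) = 11*I*√4813374/142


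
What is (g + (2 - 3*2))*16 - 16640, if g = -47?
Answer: -17456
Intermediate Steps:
(g + (2 - 3*2))*16 - 16640 = (-47 + (2 - 3*2))*16 - 16640 = (-47 + (2 - 6))*16 - 16640 = (-47 - 4)*16 - 16640 = -51*16 - 16640 = -816 - 16640 = -17456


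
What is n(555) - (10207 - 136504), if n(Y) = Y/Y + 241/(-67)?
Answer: 8461725/67 ≈ 1.2629e+5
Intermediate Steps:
n(Y) = -174/67 (n(Y) = 1 + 241*(-1/67) = 1 - 241/67 = -174/67)
n(555) - (10207 - 136504) = -174/67 - (10207 - 136504) = -174/67 - 1*(-126297) = -174/67 + 126297 = 8461725/67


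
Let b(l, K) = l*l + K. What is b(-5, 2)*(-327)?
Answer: -8829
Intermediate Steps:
b(l, K) = K + l² (b(l, K) = l² + K = K + l²)
b(-5, 2)*(-327) = (2 + (-5)²)*(-327) = (2 + 25)*(-327) = 27*(-327) = -8829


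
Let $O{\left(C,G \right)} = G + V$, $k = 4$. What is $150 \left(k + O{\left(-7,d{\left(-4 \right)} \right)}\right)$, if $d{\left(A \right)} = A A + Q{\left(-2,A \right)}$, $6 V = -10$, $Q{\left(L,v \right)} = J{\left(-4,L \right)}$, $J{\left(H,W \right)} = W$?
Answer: $2450$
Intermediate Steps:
$Q{\left(L,v \right)} = L$
$V = - \frac{5}{3}$ ($V = \frac{1}{6} \left(-10\right) = - \frac{5}{3} \approx -1.6667$)
$d{\left(A \right)} = -2 + A^{2}$ ($d{\left(A \right)} = A A - 2 = A^{2} - 2 = -2 + A^{2}$)
$O{\left(C,G \right)} = - \frac{5}{3} + G$ ($O{\left(C,G \right)} = G - \frac{5}{3} = - \frac{5}{3} + G$)
$150 \left(k + O{\left(-7,d{\left(-4 \right)} \right)}\right) = 150 \left(4 - \left(\frac{11}{3} - 16\right)\right) = 150 \left(4 + \left(- \frac{5}{3} + \left(-2 + 16\right)\right)\right) = 150 \left(4 + \left(- \frac{5}{3} + 14\right)\right) = 150 \left(4 + \frac{37}{3}\right) = 150 \cdot \frac{49}{3} = 2450$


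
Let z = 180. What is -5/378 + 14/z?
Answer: 61/945 ≈ 0.064550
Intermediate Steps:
-5/378 + 14/z = -5/378 + 14/180 = -5*1/378 + 14*(1/180) = -5/378 + 7/90 = 61/945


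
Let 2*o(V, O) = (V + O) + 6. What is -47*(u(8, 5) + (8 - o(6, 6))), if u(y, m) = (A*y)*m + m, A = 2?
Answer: -3948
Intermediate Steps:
o(V, O) = 3 + O/2 + V/2 (o(V, O) = ((V + O) + 6)/2 = ((O + V) + 6)/2 = (6 + O + V)/2 = 3 + O/2 + V/2)
u(y, m) = m + 2*m*y (u(y, m) = (2*y)*m + m = 2*m*y + m = m + 2*m*y)
-47*(u(8, 5) + (8 - o(6, 6))) = -47*(5*(1 + 2*8) + (8 - (3 + (½)*6 + (½)*6))) = -47*(5*(1 + 16) + (8 - (3 + 3 + 3))) = -47*(5*17 + (8 - 1*9)) = -47*(85 + (8 - 9)) = -47*(85 - 1) = -47*84 = -3948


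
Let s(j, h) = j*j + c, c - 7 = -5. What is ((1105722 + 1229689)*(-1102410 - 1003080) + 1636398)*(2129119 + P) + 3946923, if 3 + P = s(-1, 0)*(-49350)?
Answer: -9741263799519624549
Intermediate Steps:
c = 2 (c = 7 - 5 = 2)
s(j, h) = 2 + j**2 (s(j, h) = j*j + 2 = j**2 + 2 = 2 + j**2)
P = -148053 (P = -3 + (2 + (-1)**2)*(-49350) = -3 + (2 + 1)*(-49350) = -3 + 3*(-49350) = -3 - 148050 = -148053)
((1105722 + 1229689)*(-1102410 - 1003080) + 1636398)*(2129119 + P) + 3946923 = ((1105722 + 1229689)*(-1102410 - 1003080) + 1636398)*(2129119 - 148053) + 3946923 = (2335411*(-2105490) + 1636398)*1981066 + 3946923 = (-4917184506390 + 1636398)*1981066 + 3946923 = -4917182869992*1981066 + 3946923 = -9741263799523571472 + 3946923 = -9741263799519624549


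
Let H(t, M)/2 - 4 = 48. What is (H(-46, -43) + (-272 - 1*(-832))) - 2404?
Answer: -1740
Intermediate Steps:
H(t, M) = 104 (H(t, M) = 8 + 2*48 = 8 + 96 = 104)
(H(-46, -43) + (-272 - 1*(-832))) - 2404 = (104 + (-272 - 1*(-832))) - 2404 = (104 + (-272 + 832)) - 2404 = (104 + 560) - 2404 = 664 - 2404 = -1740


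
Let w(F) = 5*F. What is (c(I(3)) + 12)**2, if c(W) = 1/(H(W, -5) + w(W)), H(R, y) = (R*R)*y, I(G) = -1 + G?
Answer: 14161/100 ≈ 141.61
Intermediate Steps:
H(R, y) = y*R**2 (H(R, y) = R**2*y = y*R**2)
c(W) = 1/(-5*W**2 + 5*W)
(c(I(3)) + 12)**2 = (-1/(5*(-1 + 3)*(-1 + (-1 + 3))) + 12)**2 = (-1/5/(2*(-1 + 2)) + 12)**2 = (-1/5*1/2/1 + 12)**2 = (-1/5*1/2*1 + 12)**2 = (-1/10 + 12)**2 = (119/10)**2 = 14161/100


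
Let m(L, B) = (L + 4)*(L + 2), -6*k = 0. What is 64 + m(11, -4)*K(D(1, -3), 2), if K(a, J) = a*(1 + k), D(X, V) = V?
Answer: -521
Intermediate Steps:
k = 0 (k = -⅙*0 = 0)
m(L, B) = (2 + L)*(4 + L) (m(L, B) = (4 + L)*(2 + L) = (2 + L)*(4 + L))
K(a, J) = a (K(a, J) = a*(1 + 0) = a*1 = a)
64 + m(11, -4)*K(D(1, -3), 2) = 64 + (8 + 11² + 6*11)*(-3) = 64 + (8 + 121 + 66)*(-3) = 64 + 195*(-3) = 64 - 585 = -521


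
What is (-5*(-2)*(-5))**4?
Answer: 6250000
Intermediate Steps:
(-5*(-2)*(-5))**4 = (10*(-5))**4 = (-50)**4 = 6250000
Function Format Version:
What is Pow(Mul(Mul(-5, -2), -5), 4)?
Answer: 6250000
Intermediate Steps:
Pow(Mul(Mul(-5, -2), -5), 4) = Pow(Mul(10, -5), 4) = Pow(-50, 4) = 6250000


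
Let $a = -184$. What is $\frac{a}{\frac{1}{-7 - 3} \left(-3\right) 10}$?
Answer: $- \frac{184}{3} \approx -61.333$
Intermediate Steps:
$\frac{a}{\frac{1}{-7 - 3} \left(-3\right) 10} = - \frac{184}{\frac{1}{-7 - 3} \left(-3\right) 10} = - \frac{184}{\frac{1}{-10} \left(-3\right) 10} = - \frac{184}{\left(- \frac{1}{10}\right) \left(-3\right) 10} = - \frac{184}{\frac{3}{10} \cdot 10} = - \frac{184}{3}$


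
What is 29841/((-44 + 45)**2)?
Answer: 29841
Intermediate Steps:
29841/((-44 + 45)**2) = 29841/(1**2) = 29841/1 = 29841*1 = 29841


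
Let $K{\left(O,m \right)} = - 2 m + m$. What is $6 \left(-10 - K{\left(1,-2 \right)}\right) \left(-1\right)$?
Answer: $72$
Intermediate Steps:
$K{\left(O,m \right)} = - m$
$6 \left(-10 - K{\left(1,-2 \right)}\right) \left(-1\right) = 6 \left(-10 - \left(-1\right) \left(-2\right)\right) \left(-1\right) = 6 \left(-10 - 2\right) \left(-1\right) = 6 \left(-12\right) \left(-1\right) = \left(-72\right) \left(-1\right) = 72$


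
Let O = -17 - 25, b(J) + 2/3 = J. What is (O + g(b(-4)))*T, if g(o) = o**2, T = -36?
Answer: 728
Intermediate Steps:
b(J) = -2/3 + J
O = -42
(O + g(b(-4)))*T = (-42 + (-2/3 - 4)**2)*(-36) = (-42 + (-14/3)**2)*(-36) = (-42 + 196/9)*(-36) = -182/9*(-36) = 728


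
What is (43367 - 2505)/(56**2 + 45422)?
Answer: 20431/24279 ≈ 0.84151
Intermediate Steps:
(43367 - 2505)/(56**2 + 45422) = 40862/(3136 + 45422) = 40862/48558 = 40862*(1/48558) = 20431/24279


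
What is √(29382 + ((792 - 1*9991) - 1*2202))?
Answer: √17981 ≈ 134.09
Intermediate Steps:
√(29382 + ((792 - 1*9991) - 1*2202)) = √(29382 + ((792 - 9991) - 2202)) = √(29382 + (-9199 - 2202)) = √(29382 - 11401) = √17981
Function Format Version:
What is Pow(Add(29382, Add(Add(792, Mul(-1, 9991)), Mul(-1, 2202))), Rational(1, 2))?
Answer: Pow(17981, Rational(1, 2)) ≈ 134.09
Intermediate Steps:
Pow(Add(29382, Add(Add(792, Mul(-1, 9991)), Mul(-1, 2202))), Rational(1, 2)) = Pow(Add(29382, Add(Add(792, -9991), -2202)), Rational(1, 2)) = Pow(Add(29382, Add(-9199, -2202)), Rational(1, 2)) = Pow(Add(29382, -11401), Rational(1, 2)) = Pow(17981, Rational(1, 2))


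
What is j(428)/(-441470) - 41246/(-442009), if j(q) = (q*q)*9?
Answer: -355255959142/97566856615 ≈ -3.6412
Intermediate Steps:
j(q) = 9*q**2 (j(q) = q**2*9 = 9*q**2)
j(428)/(-441470) - 41246/(-442009) = (9*428**2)/(-441470) - 41246/(-442009) = (9*183184)*(-1/441470) - 41246*(-1/442009) = 1648656*(-1/441470) + 41246/442009 = -824328/220735 + 41246/442009 = -355255959142/97566856615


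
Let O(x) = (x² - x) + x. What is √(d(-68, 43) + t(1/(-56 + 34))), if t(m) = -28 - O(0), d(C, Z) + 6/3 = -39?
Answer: I*√69 ≈ 8.3066*I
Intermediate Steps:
O(x) = x²
d(C, Z) = -41 (d(C, Z) = -2 - 39 = -41)
t(m) = -28 (t(m) = -28 - 1*0² = -28 - 1*0 = -28 + 0 = -28)
√(d(-68, 43) + t(1/(-56 + 34))) = √(-41 - 28) = √(-69) = I*√69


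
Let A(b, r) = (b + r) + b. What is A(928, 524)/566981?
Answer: 2380/566981 ≈ 0.0041977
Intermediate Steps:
A(b, r) = r + 2*b
A(928, 524)/566981 = (524 + 2*928)/566981 = (524 + 1856)*(1/566981) = 2380*(1/566981) = 2380/566981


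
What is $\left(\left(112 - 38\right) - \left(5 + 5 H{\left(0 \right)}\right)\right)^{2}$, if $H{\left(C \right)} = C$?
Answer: $4761$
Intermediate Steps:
$\left(\left(112 - 38\right) - \left(5 + 5 H{\left(0 \right)}\right)\right)^{2} = \left(\left(112 - 38\right) - 5\right)^{2} = \left(74 + \left(-5 + 0\right)\right)^{2} = \left(74 - 5\right)^{2} = 69^{2} = 4761$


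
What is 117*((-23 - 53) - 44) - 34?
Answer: -14074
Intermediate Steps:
117*((-23 - 53) - 44) - 34 = 117*(-76 - 44) - 34 = 117*(-120) - 34 = -14040 - 34 = -14074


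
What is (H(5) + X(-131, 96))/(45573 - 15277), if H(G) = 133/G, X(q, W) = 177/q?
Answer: 8269/9921940 ≈ 0.00083341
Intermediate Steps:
(H(5) + X(-131, 96))/(45573 - 15277) = (133/5 + 177/(-131))/(45573 - 15277) = (133*(⅕) + 177*(-1/131))/30296 = (133/5 - 177/131)*(1/30296) = (16538/655)*(1/30296) = 8269/9921940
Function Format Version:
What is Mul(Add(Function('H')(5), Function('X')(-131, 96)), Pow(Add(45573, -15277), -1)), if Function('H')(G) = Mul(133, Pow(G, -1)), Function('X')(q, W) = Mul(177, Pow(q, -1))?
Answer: Rational(8269, 9921940) ≈ 0.00083341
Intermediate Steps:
Mul(Add(Function('H')(5), Function('X')(-131, 96)), Pow(Add(45573, -15277), -1)) = Mul(Add(Mul(133, Pow(5, -1)), Mul(177, Pow(-131, -1))), Pow(Add(45573, -15277), -1)) = Mul(Add(Mul(133, Rational(1, 5)), Mul(177, Rational(-1, 131))), Pow(30296, -1)) = Mul(Add(Rational(133, 5), Rational(-177, 131)), Rational(1, 30296)) = Mul(Rational(16538, 655), Rational(1, 30296)) = Rational(8269, 9921940)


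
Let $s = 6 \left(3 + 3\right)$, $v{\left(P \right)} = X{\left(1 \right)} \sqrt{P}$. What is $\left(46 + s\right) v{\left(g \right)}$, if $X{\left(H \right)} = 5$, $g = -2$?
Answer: $410 i \sqrt{2} \approx 579.83 i$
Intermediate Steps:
$v{\left(P \right)} = 5 \sqrt{P}$
$s = 36$ ($s = 6 \cdot 6 = 36$)
$\left(46 + s\right) v{\left(g \right)} = \left(46 + 36\right) 5 \sqrt{-2} = 82 \cdot 5 i \sqrt{2} = 410 i \sqrt{2}$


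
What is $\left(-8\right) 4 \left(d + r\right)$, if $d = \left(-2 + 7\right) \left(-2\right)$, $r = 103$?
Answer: $-2976$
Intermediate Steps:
$d = -10$ ($d = 5 \left(-2\right) = -10$)
$\left(-8\right) 4 \left(d + r\right) = \left(-8\right) 4 \left(-10 + 103\right) = \left(-32\right) 93 = -2976$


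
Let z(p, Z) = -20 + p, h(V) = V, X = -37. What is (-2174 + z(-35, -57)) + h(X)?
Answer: -2266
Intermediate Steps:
(-2174 + z(-35, -57)) + h(X) = (-2174 + (-20 - 35)) - 37 = (-2174 - 55) - 37 = -2229 - 37 = -2266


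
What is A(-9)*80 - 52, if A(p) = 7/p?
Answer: -1028/9 ≈ -114.22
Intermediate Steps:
A(-9)*80 - 52 = (7/(-9))*80 - 52 = (7*(-⅑))*80 - 52 = -7/9*80 - 52 = -560/9 - 52 = -1028/9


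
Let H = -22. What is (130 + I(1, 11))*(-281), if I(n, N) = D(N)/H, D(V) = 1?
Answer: -803379/22 ≈ -36517.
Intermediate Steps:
I(n, N) = -1/22 (I(n, N) = 1/(-22) = 1*(-1/22) = -1/22)
(130 + I(1, 11))*(-281) = (130 - 1/22)*(-281) = (2859/22)*(-281) = -803379/22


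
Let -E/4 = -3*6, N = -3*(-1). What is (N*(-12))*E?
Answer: -2592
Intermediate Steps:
N = 3
E = 72 (E = -(-12)*6 = -4*(-18) = 72)
(N*(-12))*E = (3*(-12))*72 = -36*72 = -2592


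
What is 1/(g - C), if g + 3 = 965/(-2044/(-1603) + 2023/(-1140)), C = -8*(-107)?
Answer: -130387/363925333 ≈ -0.00035828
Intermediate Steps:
C = 856
g = -252314061/130387 (g = -3 + 965/(-2044/(-1603) + 2023/(-1140)) = -3 + 965/(-2044*(-1/1603) + 2023*(-1/1140)) = -3 + 965/(292/229 - 2023/1140) = -3 + 965/(-130387/261060) = -3 + 965*(-261060/130387) = -3 - 251922900/130387 = -252314061/130387 ≈ -1935.1)
1/(g - C) = 1/(-252314061/130387 - 1*856) = 1/(-252314061/130387 - 856) = 1/(-363925333/130387) = -130387/363925333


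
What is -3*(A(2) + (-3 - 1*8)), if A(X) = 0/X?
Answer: 33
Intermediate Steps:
A(X) = 0
-3*(A(2) + (-3 - 1*8)) = -3*(0 + (-3 - 1*8)) = -3*(0 + (-3 - 8)) = -3*(0 - 11) = -3*(-11) = 33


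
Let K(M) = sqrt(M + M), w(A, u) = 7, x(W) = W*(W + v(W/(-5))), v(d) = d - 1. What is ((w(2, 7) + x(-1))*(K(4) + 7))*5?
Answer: 308 + 88*sqrt(2) ≈ 432.45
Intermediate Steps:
v(d) = -1 + d
x(W) = W*(-1 + 4*W/5) (x(W) = W*(W + (-1 + W/(-5))) = W*(W + (-1 + W*(-1/5))) = W*(W + (-1 - W/5)) = W*(-1 + 4*W/5))
K(M) = sqrt(2)*sqrt(M) (K(M) = sqrt(2*M) = sqrt(2)*sqrt(M))
((w(2, 7) + x(-1))*(K(4) + 7))*5 = ((7 + (1/5)*(-1)*(-5 + 4*(-1)))*(sqrt(2)*sqrt(4) + 7))*5 = ((7 + (1/5)*(-1)*(-5 - 4))*(sqrt(2)*2 + 7))*5 = ((7 + (1/5)*(-1)*(-9))*(2*sqrt(2) + 7))*5 = ((7 + 9/5)*(7 + 2*sqrt(2)))*5 = (44*(7 + 2*sqrt(2))/5)*5 = (308/5 + 88*sqrt(2)/5)*5 = 308 + 88*sqrt(2)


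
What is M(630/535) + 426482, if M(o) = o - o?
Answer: 426482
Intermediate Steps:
M(o) = 0
M(630/535) + 426482 = 0 + 426482 = 426482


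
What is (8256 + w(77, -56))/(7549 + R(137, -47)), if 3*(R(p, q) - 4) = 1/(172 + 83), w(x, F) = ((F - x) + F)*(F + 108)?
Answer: -601290/2889023 ≈ -0.20813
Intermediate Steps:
w(x, F) = (108 + F)*(-x + 2*F) (w(x, F) = (-x + 2*F)*(108 + F) = (108 + F)*(-x + 2*F))
R(p, q) = 3061/765 (R(p, q) = 4 + 1/(3*(172 + 83)) = 4 + (⅓)/255 = 4 + (⅓)*(1/255) = 4 + 1/765 = 3061/765)
(8256 + w(77, -56))/(7549 + R(137, -47)) = (8256 + (-108*77 + 2*(-56)² + 216*(-56) - 1*(-56)*77))/(7549 + 3061/765) = (8256 + (-8316 + 2*3136 - 12096 + 4312))/(5778046/765) = (8256 + (-8316 + 6272 - 12096 + 4312))*(765/5778046) = (8256 - 9828)*(765/5778046) = -1572*765/5778046 = -601290/2889023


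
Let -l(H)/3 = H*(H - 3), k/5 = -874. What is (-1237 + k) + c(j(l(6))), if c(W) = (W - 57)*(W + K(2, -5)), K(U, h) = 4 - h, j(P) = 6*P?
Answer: 114408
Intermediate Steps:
k = -4370 (k = 5*(-874) = -4370)
l(H) = -3*H*(-3 + H) (l(H) = -3*H*(H - 3) = -3*H*(-3 + H))
c(W) = (-57 + W)*(9 + W) (c(W) = (W - 57)*(W + (4 - 1*(-5))) = (-57 + W)*(W + (4 + 5)) = (-57 + W)*(W + 9) = (-57 + W)*(9 + W))
(-1237 + k) + c(j(l(6))) = (-1237 - 4370) + (-513 + (6*(3*6*(3 - 1*6)))**2 - 288*3*6*(3 - 1*6)) = -5607 + (-513 + (6*(3*6*(3 - 6)))**2 - 288*3*6*(3 - 6)) = -5607 + (-513 + (6*(3*6*(-3)))**2 - 288*3*6*(-3)) = -5607 + (-513 + (6*(-54))**2 - 288*(-54)) = -5607 + (-513 + (-324)**2 - 48*(-324)) = -5607 + (-513 + 104976 + 15552) = -5607 + 120015 = 114408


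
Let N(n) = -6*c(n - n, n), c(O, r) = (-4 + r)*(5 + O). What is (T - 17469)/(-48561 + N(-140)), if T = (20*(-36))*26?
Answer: 12063/14747 ≈ 0.81800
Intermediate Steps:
N(n) = 120 - 30*n (N(n) = -6*(-20 - 4*(n - n) + 5*n + (n - n)*n) = -6*(-20 - 4*0 + 5*n + 0*n) = -6*(-20 + 0 + 5*n + 0) = -6*(-20 + 5*n) = 120 - 30*n)
T = -18720 (T = -720*26 = -18720)
(T - 17469)/(-48561 + N(-140)) = (-18720 - 17469)/(-48561 + (120 - 30*(-140))) = -36189/(-48561 + (120 + 4200)) = -36189/(-48561 + 4320) = -36189/(-44241) = -36189*(-1/44241) = 12063/14747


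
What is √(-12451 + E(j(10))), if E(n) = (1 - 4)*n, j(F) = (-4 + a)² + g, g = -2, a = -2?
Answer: I*√12553 ≈ 112.04*I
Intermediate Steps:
j(F) = 34 (j(F) = (-4 - 2)² - 2 = (-6)² - 2 = 36 - 2 = 34)
E(n) = -3*n
√(-12451 + E(j(10))) = √(-12451 - 3*34) = √(-12451 - 102) = √(-12553) = I*√12553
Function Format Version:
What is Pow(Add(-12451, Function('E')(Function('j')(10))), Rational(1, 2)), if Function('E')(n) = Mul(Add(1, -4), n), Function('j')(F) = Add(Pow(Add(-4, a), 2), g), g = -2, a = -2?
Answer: Mul(I, Pow(12553, Rational(1, 2))) ≈ Mul(112.04, I)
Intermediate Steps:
Function('j')(F) = 34 (Function('j')(F) = Add(Pow(Add(-4, -2), 2), -2) = Add(Pow(-6, 2), -2) = Add(36, -2) = 34)
Function('E')(n) = Mul(-3, n)
Pow(Add(-12451, Function('E')(Function('j')(10))), Rational(1, 2)) = Pow(Add(-12451, Mul(-3, 34)), Rational(1, 2)) = Pow(Add(-12451, -102), Rational(1, 2)) = Pow(-12553, Rational(1, 2)) = Mul(I, Pow(12553, Rational(1, 2)))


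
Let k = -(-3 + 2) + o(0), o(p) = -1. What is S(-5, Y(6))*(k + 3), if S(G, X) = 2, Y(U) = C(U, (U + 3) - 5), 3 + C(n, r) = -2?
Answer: 6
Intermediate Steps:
C(n, r) = -5 (C(n, r) = -3 - 2 = -5)
Y(U) = -5
k = 0 (k = -(-3 + 2) - 1 = -1*(-1) - 1 = 1 - 1 = 0)
S(-5, Y(6))*(k + 3) = 2*(0 + 3) = 2*3 = 6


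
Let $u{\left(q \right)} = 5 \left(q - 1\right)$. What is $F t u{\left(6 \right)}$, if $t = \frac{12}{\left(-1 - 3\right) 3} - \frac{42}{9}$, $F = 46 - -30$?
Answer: $- \frac{32300}{3} \approx -10767.0$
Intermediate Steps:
$u{\left(q \right)} = -5 + 5 q$ ($u{\left(q \right)} = 5 \left(-1 + q\right) = -5 + 5 q$)
$F = 76$ ($F = 46 + 30 = 76$)
$t = - \frac{17}{3}$ ($t = \frac{12}{\left(-4\right) 3} - \frac{14}{3} = \frac{12}{-12} - \frac{14}{3} = 12 \left(- \frac{1}{12}\right) - \frac{14}{3} = -1 - \frac{14}{3} = - \frac{17}{3} \approx -5.6667$)
$F t u{\left(6 \right)} = 76 \left(- \frac{17}{3}\right) \left(-5 + 5 \cdot 6\right) = - \frac{1292 \left(-5 + 30\right)}{3} = \left(- \frac{1292}{3}\right) 25 = - \frac{32300}{3}$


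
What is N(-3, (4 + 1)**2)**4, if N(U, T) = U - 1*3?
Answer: 1296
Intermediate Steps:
N(U, T) = -3 + U (N(U, T) = U - 3 = -3 + U)
N(-3, (4 + 1)**2)**4 = (-3 - 3)**4 = (-6)**4 = 1296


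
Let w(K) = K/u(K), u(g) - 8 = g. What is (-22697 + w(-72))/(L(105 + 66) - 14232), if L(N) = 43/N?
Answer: 31047957/19469032 ≈ 1.5947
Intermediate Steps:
u(g) = 8 + g
w(K) = K/(8 + K)
(-22697 + w(-72))/(L(105 + 66) - 14232) = (-22697 - 72/(8 - 72))/(43/(105 + 66) - 14232) = (-22697 - 72/(-64))/(43/171 - 14232) = (-22697 - 72*(-1/64))/(43*(1/171) - 14232) = (-22697 + 9/8)/(43/171 - 14232) = -181567/(8*(-2433629/171)) = -181567/8*(-171/2433629) = 31047957/19469032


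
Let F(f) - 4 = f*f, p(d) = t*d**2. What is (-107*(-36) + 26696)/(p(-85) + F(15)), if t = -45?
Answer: -7637/81224 ≈ -0.094024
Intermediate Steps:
p(d) = -45*d**2
F(f) = 4 + f**2 (F(f) = 4 + f*f = 4 + f**2)
(-107*(-36) + 26696)/(p(-85) + F(15)) = (-107*(-36) + 26696)/(-45*(-85)**2 + (4 + 15**2)) = (3852 + 26696)/(-45*7225 + (4 + 225)) = 30548/(-325125 + 229) = 30548/(-324896) = 30548*(-1/324896) = -7637/81224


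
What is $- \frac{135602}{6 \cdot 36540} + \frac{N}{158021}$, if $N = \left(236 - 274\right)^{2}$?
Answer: $- \frac{363989329}{597319380} \approx -0.60937$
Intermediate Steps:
$N = 1444$ ($N = \left(-38\right)^{2} = 1444$)
$- \frac{135602}{6 \cdot 36540} + \frac{N}{158021} = - \frac{135602}{6 \cdot 36540} + \frac{1444}{158021} = - \frac{135602}{219240} + 1444 \cdot \frac{1}{158021} = \left(-135602\right) \frac{1}{219240} + \frac{1444}{158021} = - \frac{67801}{109620} + \frac{1444}{158021} = - \frac{363989329}{597319380}$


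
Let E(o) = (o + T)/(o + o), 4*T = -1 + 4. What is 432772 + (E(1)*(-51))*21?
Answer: 3454679/8 ≈ 4.3184e+5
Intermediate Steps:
T = 3/4 (T = (-1 + 4)/4 = (1/4)*3 = 3/4 ≈ 0.75000)
E(o) = (3/4 + o)/(2*o) (E(o) = (o + 3/4)/(o + o) = (3/4 + o)/((2*o)) = (3/4 + o)*(1/(2*o)) = (3/4 + o)/(2*o))
432772 + (E(1)*(-51))*21 = 432772 + (((1/8)*(3 + 4*1)/1)*(-51))*21 = 432772 + (((1/8)*1*(3 + 4))*(-51))*21 = 432772 + (((1/8)*1*7)*(-51))*21 = 432772 + ((7/8)*(-51))*21 = 432772 - 357/8*21 = 432772 - 7497/8 = 3454679/8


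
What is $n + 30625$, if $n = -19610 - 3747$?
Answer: $7268$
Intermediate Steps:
$n = -23357$ ($n = -19610 - 3747 = -23357$)
$n + 30625 = -23357 + 30625 = 7268$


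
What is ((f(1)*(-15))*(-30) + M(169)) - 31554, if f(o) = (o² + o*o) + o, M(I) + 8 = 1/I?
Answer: -5105827/169 ≈ -30212.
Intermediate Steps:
M(I) = -8 + 1/I
f(o) = o + 2*o² (f(o) = (o² + o²) + o = 2*o² + o = o + 2*o²)
((f(1)*(-15))*(-30) + M(169)) - 31554 = (((1*(1 + 2*1))*(-15))*(-30) + (-8 + 1/169)) - 31554 = (((1*(1 + 2))*(-15))*(-30) + (-8 + 1/169)) - 31554 = (((1*3)*(-15))*(-30) - 1351/169) - 31554 = ((3*(-15))*(-30) - 1351/169) - 31554 = (-45*(-30) - 1351/169) - 31554 = (1350 - 1351/169) - 31554 = 226799/169 - 31554 = -5105827/169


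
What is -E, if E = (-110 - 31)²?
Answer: -19881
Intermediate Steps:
E = 19881 (E = (-141)² = 19881)
-E = -1*19881 = -19881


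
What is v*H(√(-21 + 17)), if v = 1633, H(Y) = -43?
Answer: -70219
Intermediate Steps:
v*H(√(-21 + 17)) = 1633*(-43) = -70219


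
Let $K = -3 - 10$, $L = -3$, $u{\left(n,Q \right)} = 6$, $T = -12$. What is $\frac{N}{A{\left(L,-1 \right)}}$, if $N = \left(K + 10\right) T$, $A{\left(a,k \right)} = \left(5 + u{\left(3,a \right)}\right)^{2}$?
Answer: $\frac{36}{121} \approx 0.29752$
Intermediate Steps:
$A{\left(a,k \right)} = 121$ ($A{\left(a,k \right)} = \left(5 + 6\right)^{2} = 11^{2} = 121$)
$K = -13$ ($K = -3 - 10 = -13$)
$N = 36$ ($N = \left(-13 + 10\right) \left(-12\right) = \left(-3\right) \left(-12\right) = 36$)
$\frac{N}{A{\left(L,-1 \right)}} = \frac{36}{121}$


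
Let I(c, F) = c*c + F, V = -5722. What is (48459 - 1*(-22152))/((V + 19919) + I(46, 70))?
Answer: 23537/5461 ≈ 4.3100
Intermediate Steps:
I(c, F) = F + c**2 (I(c, F) = c**2 + F = F + c**2)
(48459 - 1*(-22152))/((V + 19919) + I(46, 70)) = (48459 - 1*(-22152))/((-5722 + 19919) + (70 + 46**2)) = (48459 + 22152)/(14197 + (70 + 2116)) = 70611/(14197 + 2186) = 70611/16383 = 70611*(1/16383) = 23537/5461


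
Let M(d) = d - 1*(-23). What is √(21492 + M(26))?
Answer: √21541 ≈ 146.77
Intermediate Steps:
M(d) = 23 + d (M(d) = d + 23 = 23 + d)
√(21492 + M(26)) = √(21492 + (23 + 26)) = √(21492 + 49) = √21541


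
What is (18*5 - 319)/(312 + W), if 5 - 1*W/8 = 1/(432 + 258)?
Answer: -79005/121436 ≈ -0.65059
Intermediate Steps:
W = 13796/345 (W = 40 - 8/(432 + 258) = 40 - 8/690 = 40 - 8*1/690 = 40 - 4/345 = 13796/345 ≈ 39.988)
(18*5 - 319)/(312 + W) = (18*5 - 319)/(312 + 13796/345) = (90 - 319)/(121436/345) = -229*345/121436 = -79005/121436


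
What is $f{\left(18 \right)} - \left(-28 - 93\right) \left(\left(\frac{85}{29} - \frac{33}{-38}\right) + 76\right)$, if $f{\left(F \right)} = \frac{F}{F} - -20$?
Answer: $\frac{10663761}{1102} \approx 9676.7$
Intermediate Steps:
$f{\left(F \right)} = 21$ ($f{\left(F \right)} = 1 + 20 = 21$)
$f{\left(18 \right)} - \left(-28 - 93\right) \left(\left(\frac{85}{29} - \frac{33}{-38}\right) + 76\right) = 21 - \left(-28 - 93\right) \left(\left(\frac{85}{29} - \frac{33}{-38}\right) + 76\right) = 21 - - 121 \left(\left(85 \cdot \frac{1}{29} - - \frac{33}{38}\right) + 76\right) = 21 - - 121 \left(\left(\frac{85}{29} + \frac{33}{38}\right) + 76\right) = 21 - - 121 \left(\frac{4187}{1102} + 76\right) = 21 - \left(-121\right) \frac{87939}{1102} = 21 - - \frac{10640619}{1102} = 21 + \frac{10640619}{1102} = \frac{10663761}{1102}$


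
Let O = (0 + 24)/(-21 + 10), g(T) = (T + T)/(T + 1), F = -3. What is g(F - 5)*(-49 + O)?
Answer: -9008/77 ≈ -116.99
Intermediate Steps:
g(T) = 2*T/(1 + T) (g(T) = (2*T)/(1 + T) = 2*T/(1 + T))
O = -24/11 (O = 24/(-11) = 24*(-1/11) = -24/11 ≈ -2.1818)
g(F - 5)*(-49 + O) = (2*(-3 - 5)/(1 + (-3 - 5)))*(-49 - 24/11) = (2*(-8)/(1 - 8))*(-563/11) = (2*(-8)/(-7))*(-563/11) = (2*(-8)*(-⅐))*(-563/11) = (16/7)*(-563/11) = -9008/77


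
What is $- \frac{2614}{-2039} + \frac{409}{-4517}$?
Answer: $\frac{10973487}{9210163} \approx 1.1915$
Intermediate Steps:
$- \frac{2614}{-2039} + \frac{409}{-4517} = \left(-2614\right) \left(- \frac{1}{2039}\right) + 409 \left(- \frac{1}{4517}\right) = \frac{2614}{2039} - \frac{409}{4517} = \frac{10973487}{9210163}$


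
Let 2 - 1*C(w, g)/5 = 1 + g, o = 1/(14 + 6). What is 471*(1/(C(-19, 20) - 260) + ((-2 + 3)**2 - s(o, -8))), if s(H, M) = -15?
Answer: 2674809/355 ≈ 7534.7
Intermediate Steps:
o = 1/20 ≈ 0.050000
C(w, g) = 5 - 5*g (C(w, g) = 10 - 5*(1 + g) = 10 + (-5 - 5*g) = 5 - 5*g)
471*(1/(C(-19, 20) - 260) + ((-2 + 3)**2 - s(o, -8))) = 471*(1/((5 - 5*20) - 260) + ((-2 + 3)**2 - 1*(-15))) = 471*(1/((5 - 100) - 260) + (1**2 + 15)) = 471*(1/(-95 - 260) + (1 + 15)) = 471*(1/(-355) + 16) = 471*(-1/355 + 16) = 471*(5679/355) = 2674809/355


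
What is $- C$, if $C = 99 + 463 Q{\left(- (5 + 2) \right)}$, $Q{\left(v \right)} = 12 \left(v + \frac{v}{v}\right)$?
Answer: $33237$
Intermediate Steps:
$Q{\left(v \right)} = 12 + 12 v$ ($Q{\left(v \right)} = 12 \left(v + 1\right) = 12 \left(1 + v\right) = 12 + 12 v$)
$C = -33237$ ($C = 99 + 463 \left(12 + 12 \left(- (5 + 2)\right)\right) = 99 + 463 \left(12 + 12 \left(\left(-1\right) 7\right)\right) = 99 + 463 \left(12 + 12 \left(-7\right)\right) = 99 + 463 \left(12 - 84\right) = 99 + 463 \left(-72\right) = 99 - 33336 = -33237$)
$- C = \left(-1\right) \left(-33237\right) = 33237$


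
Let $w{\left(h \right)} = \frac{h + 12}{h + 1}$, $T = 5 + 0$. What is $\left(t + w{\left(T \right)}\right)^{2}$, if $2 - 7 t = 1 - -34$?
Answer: $\frac{6241}{1764} \approx 3.538$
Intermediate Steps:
$T = 5$
$t = - \frac{33}{7}$ ($t = \frac{2}{7} - \frac{1 - -34}{7} = \frac{2}{7} - \frac{1 + 34}{7} = \frac{2}{7} - 5 = - \frac{33}{7} \approx -4.7143$)
$w{\left(h \right)} = \frac{12 + h}{1 + h}$
$\left(t + w{\left(T \right)}\right)^{2} = \left(- \frac{33}{7} + \frac{12 + 5}{1 + 5}\right)^{2} = \left(- \frac{33}{7} + \frac{1}{6} \cdot 17\right)^{2} = \left(- \frac{33}{7} + \frac{17}{6}\right)^{2} = \left(- \frac{79}{42}\right)^{2} = \frac{6241}{1764}$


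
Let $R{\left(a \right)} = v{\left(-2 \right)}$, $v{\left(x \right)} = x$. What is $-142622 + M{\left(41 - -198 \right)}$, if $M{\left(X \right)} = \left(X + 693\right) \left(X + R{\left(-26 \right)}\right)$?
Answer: $78262$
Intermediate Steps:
$R{\left(a \right)} = -2$
$M{\left(X \right)} = \left(-2 + X\right) \left(693 + X\right)$ ($M{\left(X \right)} = \left(X + 693\right) \left(X - 2\right) = \left(693 + X\right) \left(-2 + X\right) = \left(-2 + X\right) \left(693 + X\right)$)
$-142622 + M{\left(41 - -198 \right)} = -142622 + \left(-1386 + \left(41 - -198\right)^{2} + 691 \left(41 - -198\right)\right) = -142622 + \left(-1386 + \left(41 + 198\right)^{2} + 691 \left(41 + 198\right)\right) = -142622 + \left(-1386 + 239^{2} + 691 \cdot 239\right) = -142622 + \left(-1386 + 57121 + 165149\right) = -142622 + 220884 = 78262$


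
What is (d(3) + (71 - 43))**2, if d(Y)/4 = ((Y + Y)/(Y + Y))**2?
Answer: 1024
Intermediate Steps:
d(Y) = 4 (d(Y) = 4*((Y + Y)/(Y + Y))**2 = 4*((2*Y)/((2*Y)))**2 = 4*((2*Y)*(1/(2*Y)))**2 = 4*1**2 = 4*1 = 4)
(d(3) + (71 - 43))**2 = (4 + (71 - 43))**2 = (4 + 28)**2 = 32**2 = 1024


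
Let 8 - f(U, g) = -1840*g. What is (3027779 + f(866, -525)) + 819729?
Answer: 2881516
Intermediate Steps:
f(U, g) = 8 + 1840*g (f(U, g) = 8 - (-1840)*g = 8 + 1840*g)
(3027779 + f(866, -525)) + 819729 = (3027779 + (8 + 1840*(-525))) + 819729 = (3027779 + (8 - 966000)) + 819729 = (3027779 - 965992) + 819729 = 2061787 + 819729 = 2881516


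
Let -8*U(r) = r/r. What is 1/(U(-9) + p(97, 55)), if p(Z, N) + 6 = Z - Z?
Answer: -8/49 ≈ -0.16327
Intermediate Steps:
p(Z, N) = -6 (p(Z, N) = -6 + (Z - Z) = -6 + 0 = -6)
U(r) = -⅛ (U(r) = -r/(8*r) = -⅛*1 = -⅛)
1/(U(-9) + p(97, 55)) = 1/(-⅛ - 6) = 1/(-49/8) = -8/49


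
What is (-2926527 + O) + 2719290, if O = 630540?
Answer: 423303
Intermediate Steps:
(-2926527 + O) + 2719290 = (-2926527 + 630540) + 2719290 = -2295987 + 2719290 = 423303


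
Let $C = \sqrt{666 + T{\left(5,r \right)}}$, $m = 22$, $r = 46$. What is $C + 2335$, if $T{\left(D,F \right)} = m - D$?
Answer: $2335 + \sqrt{683} \approx 2361.1$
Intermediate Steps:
$T{\left(D,F \right)} = 22 - D$
$C = \sqrt{683}$ ($C = \sqrt{666 + \left(22 - 5\right)} = \sqrt{666 + 17} = \sqrt{683} \approx 26.134$)
$C + 2335 = \sqrt{683} + 2335 = 2335 + \sqrt{683}$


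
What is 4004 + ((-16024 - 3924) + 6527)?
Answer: -9417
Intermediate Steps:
4004 + ((-16024 - 3924) + 6527) = 4004 + (-19948 + 6527) = 4004 - 13421 = -9417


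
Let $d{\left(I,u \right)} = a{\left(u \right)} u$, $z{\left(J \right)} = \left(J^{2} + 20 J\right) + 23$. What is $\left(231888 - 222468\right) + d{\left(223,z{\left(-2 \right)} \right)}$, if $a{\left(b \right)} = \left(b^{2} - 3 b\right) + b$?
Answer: $6885$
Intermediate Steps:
$a{\left(b \right)} = b^{2} - 2 b$
$z{\left(J \right)} = 23 + J^{2} + 20 J$
$d{\left(I,u \right)} = u^{2} \left(-2 + u\right)$ ($d{\left(I,u \right)} = u \left(-2 + u\right) u = u^{2} \left(-2 + u\right)$)
$\left(231888 - 222468\right) + d{\left(223,z{\left(-2 \right)} \right)} = \left(231888 - 222468\right) + \left(23 + \left(-2\right)^{2} + 20 \left(-2\right)\right)^{2} \left(-2 + \left(23 + \left(-2\right)^{2} + 20 \left(-2\right)\right)\right) = 9420 + \left(23 + 4 - 40\right)^{2} \left(-2 + \left(23 + 4 - 40\right)\right) = 9420 + \left(-13\right)^{2} \left(-2 - 13\right) = 9420 + 169 \left(-15\right) = 9420 - 2535 = 6885$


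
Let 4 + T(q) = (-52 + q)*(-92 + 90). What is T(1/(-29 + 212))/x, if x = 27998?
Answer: 9149/2561817 ≈ 0.0035713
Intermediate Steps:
T(q) = 100 - 2*q (T(q) = -4 + (-52 + q)*(-92 + 90) = -4 + (-52 + q)*(-2) = -4 + (104 - 2*q) = 100 - 2*q)
T(1/(-29 + 212))/x = (100 - 2/(-29 + 212))/27998 = (100 - 2/183)*(1/27998) = (18298/183)*(1/27998) = 9149/2561817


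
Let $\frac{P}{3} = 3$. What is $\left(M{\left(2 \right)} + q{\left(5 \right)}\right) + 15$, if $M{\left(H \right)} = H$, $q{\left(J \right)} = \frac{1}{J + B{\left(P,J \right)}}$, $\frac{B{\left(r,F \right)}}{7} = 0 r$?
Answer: $\frac{86}{5} \approx 17.2$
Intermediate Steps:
$P = 9$ ($P = 3 \cdot 3 = 9$)
$B{\left(r,F \right)} = 0$ ($B{\left(r,F \right)} = 7 \cdot 0 r = 7 \cdot 0 = 0$)
$q{\left(J \right)} = \frac{1}{J}$ ($q{\left(J \right)} = \frac{1}{J + 0} = \frac{1}{J}$)
$\left(M{\left(2 \right)} + q{\left(5 \right)}\right) + 15 = \left(2 + \frac{1}{5}\right) + 15 = \frac{11}{5} + 15 = \frac{86}{5}$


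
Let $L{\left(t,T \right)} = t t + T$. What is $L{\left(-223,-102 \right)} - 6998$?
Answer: $42629$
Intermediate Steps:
$L{\left(t,T \right)} = T + t^{2}$ ($L{\left(t,T \right)} = t^{2} + T = T + t^{2}$)
$L{\left(-223,-102 \right)} - 6998 = \left(-102 + \left(-223\right)^{2}\right) - 6998 = \left(-102 + 49729\right) - 6998 = 49627 - 6998 = 42629$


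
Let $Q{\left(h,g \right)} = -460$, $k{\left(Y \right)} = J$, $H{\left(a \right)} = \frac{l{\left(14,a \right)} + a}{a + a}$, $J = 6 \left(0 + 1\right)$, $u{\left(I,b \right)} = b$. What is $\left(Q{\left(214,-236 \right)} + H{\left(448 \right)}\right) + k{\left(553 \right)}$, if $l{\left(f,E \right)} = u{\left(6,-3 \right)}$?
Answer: $- \frac{406339}{896} \approx -453.5$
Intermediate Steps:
$l{\left(f,E \right)} = -3$
$J = 6$ ($J = 6 \cdot 1 = 6$)
$H{\left(a \right)} = \frac{-3 + a}{2 a}$ ($H{\left(a \right)} = \frac{-3 + a}{a + a} = \frac{-3 + a}{2 a}$)
$k{\left(Y \right)} = 6$
$\left(Q{\left(214,-236 \right)} + H{\left(448 \right)}\right) + k{\left(553 \right)} = \left(-460 + \frac{-3 + 448}{2 \cdot 448}\right) + 6 = \left(-460 + \frac{1}{2} \cdot \frac{1}{448} \cdot 445\right) + 6 = \left(-460 + \frac{445}{896}\right) + 6 = - \frac{411715}{896} + 6 = - \frac{406339}{896}$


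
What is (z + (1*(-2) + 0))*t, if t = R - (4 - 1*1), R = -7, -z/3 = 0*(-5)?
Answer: 20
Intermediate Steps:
z = 0 (z = -0*(-5) = -3*0 = 0)
t = -10 (t = -7 - (4 - 1*1) = -7 - (4 - 1) = -7 - 1*3 = -7 - 3 = -10)
(z + (1*(-2) + 0))*t = (0 + (1*(-2) + 0))*(-10) = (0 + (-2 + 0))*(-10) = (0 - 2)*(-10) = -2*(-10) = 20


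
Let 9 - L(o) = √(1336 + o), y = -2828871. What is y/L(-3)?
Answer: 25459839/1252 + 2828871*√1333/1252 ≈ 1.0283e+5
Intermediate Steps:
L(o) = 9 - √(1336 + o)
y/L(-3) = -2828871/(9 - √(1336 - 3)) = -2828871/(9 - √1333)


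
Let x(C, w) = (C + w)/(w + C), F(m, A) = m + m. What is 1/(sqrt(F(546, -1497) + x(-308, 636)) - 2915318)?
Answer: -2915318/8499079040031 - sqrt(1093)/8499079040031 ≈ -3.4302e-7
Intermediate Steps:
F(m, A) = 2*m
x(C, w) = 1 (x(C, w) = (C + w)/(C + w) = 1)
1/(sqrt(F(546, -1497) + x(-308, 636)) - 2915318) = 1/(sqrt(2*546 + 1) - 2915318) = 1/(sqrt(1092 + 1) - 2915318) = 1/(sqrt(1093) - 2915318) = 1/(-2915318 + sqrt(1093))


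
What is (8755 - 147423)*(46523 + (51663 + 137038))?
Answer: -32618041632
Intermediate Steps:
(8755 - 147423)*(46523 + (51663 + 137038)) = -138668*(46523 + 188701) = -138668*235224 = -32618041632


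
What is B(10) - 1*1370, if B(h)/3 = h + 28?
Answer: -1256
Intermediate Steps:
B(h) = 84 + 3*h (B(h) = 3*(h + 28) = 3*(28 + h) = 84 + 3*h)
B(10) - 1*1370 = (84 + 3*10) - 1*1370 = (84 + 30) - 1370 = 114 - 1370 = -1256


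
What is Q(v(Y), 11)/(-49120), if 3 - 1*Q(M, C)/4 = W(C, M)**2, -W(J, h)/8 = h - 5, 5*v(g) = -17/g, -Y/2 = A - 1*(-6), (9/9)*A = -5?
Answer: 17349/307000 ≈ 0.056511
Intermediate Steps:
A = -5
Y = -2 (Y = -2*(-5 - 1*(-6)) = -2*(-5 + 6) = -2*1 = -2)
v(g) = -17/(5*g) (v(g) = (-17/g)/5 = -17/(5*g))
W(J, h) = 40 - 8*h (W(J, h) = -8*(h - 5) = -8*(-5 + h) = 40 - 8*h)
Q(M, C) = 12 - 4*(40 - 8*M)**2
Q(v(Y), 11)/(-49120) = (12 - 256*(-5 - 17/5/(-2))**2)/(-49120) = (12 - 256*(-5 - 17/5*(-1/2))**2)*(-1/49120) = (12 - 256*(-5 + 17/10)**2)*(-1/49120) = (12 - 256*(-33/10)**2)*(-1/49120) = (12 - 256*1089/100)*(-1/49120) = (12 - 69696/25)*(-1/49120) = -69396/25*(-1/49120) = 17349/307000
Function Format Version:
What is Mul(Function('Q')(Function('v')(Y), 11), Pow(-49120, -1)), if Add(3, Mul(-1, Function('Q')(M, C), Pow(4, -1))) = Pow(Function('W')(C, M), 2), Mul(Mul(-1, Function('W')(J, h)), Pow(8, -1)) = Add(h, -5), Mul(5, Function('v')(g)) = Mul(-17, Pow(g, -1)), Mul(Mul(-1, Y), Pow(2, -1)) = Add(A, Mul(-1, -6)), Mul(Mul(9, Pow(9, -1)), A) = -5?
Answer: Rational(17349, 307000) ≈ 0.056511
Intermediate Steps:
A = -5
Y = -2 (Y = Mul(-2, Add(-5, Mul(-1, -6))) = Mul(-2, Add(-5, 6)) = Mul(-2, 1) = -2)
Function('v')(g) = Mul(Rational(-17, 5), Pow(g, -1)) (Function('v')(g) = Mul(Rational(1, 5), Mul(-17, Pow(g, -1))) = Mul(Rational(-17, 5), Pow(g, -1)))
Function('W')(J, h) = Add(40, Mul(-8, h)) (Function('W')(J, h) = Mul(-8, Add(h, -5)) = Mul(-8, Add(-5, h)) = Add(40, Mul(-8, h)))
Function('Q')(M, C) = Add(12, Mul(-4, Pow(Add(40, Mul(-8, M)), 2)))
Mul(Function('Q')(Function('v')(Y), 11), Pow(-49120, -1)) = Mul(Add(12, Mul(-256, Pow(Add(-5, Mul(Rational(-17, 5), Pow(-2, -1))), 2))), Pow(-49120, -1)) = Mul(Add(12, Mul(-256, Pow(Add(-5, Mul(Rational(-17, 5), Rational(-1, 2))), 2))), Rational(-1, 49120)) = Mul(Add(12, Mul(-256, Pow(Add(-5, Rational(17, 10)), 2))), Rational(-1, 49120)) = Mul(Add(12, Mul(-256, Pow(Rational(-33, 10), 2))), Rational(-1, 49120)) = Mul(Add(12, Mul(-256, Rational(1089, 100))), Rational(-1, 49120)) = Mul(Add(12, Rational(-69696, 25)), Rational(-1, 49120)) = Mul(Rational(-69396, 25), Rational(-1, 49120)) = Rational(17349, 307000)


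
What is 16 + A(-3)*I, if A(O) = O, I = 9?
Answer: -11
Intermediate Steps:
16 + A(-3)*I = 16 - 3*9 = 16 - 27 = -11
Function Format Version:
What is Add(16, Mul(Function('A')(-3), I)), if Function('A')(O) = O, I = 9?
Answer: -11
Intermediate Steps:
Add(16, Mul(Function('A')(-3), I)) = Add(16, Mul(-3, 9)) = Add(16, -27) = -11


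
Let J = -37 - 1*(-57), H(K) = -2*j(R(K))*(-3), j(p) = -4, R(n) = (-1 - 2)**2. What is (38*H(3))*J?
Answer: -18240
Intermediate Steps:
R(n) = 9 (R(n) = (-3)**2 = 9)
H(K) = -24 (H(K) = -2*(-4)*(-3) = 8*(-3) = -24)
J = 20 (J = -37 + 57 = 20)
(38*H(3))*J = (38*(-24))*20 = -912*20 = -18240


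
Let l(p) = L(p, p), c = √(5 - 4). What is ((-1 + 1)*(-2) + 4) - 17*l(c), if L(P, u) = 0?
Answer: 4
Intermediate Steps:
c = 1 (c = √1 = 1)
l(p) = 0
((-1 + 1)*(-2) + 4) - 17*l(c) = ((-1 + 1)*(-2) + 4) - 17*0 = (0*(-2) + 4) + 0 = (0 + 4) + 0 = 4 + 0 = 4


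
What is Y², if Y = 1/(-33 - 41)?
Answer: 1/5476 ≈ 0.00018262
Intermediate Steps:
Y = -1/74 (Y = 1/(-74) = -1/74 ≈ -0.013514)
Y² = (-1/74)² = 1/5476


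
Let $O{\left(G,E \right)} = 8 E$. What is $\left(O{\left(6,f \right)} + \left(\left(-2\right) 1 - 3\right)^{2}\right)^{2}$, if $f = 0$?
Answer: $625$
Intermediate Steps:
$\left(O{\left(6,f \right)} + \left(\left(-2\right) 1 - 3\right)^{2}\right)^{2} = \left(8 \cdot 0 + \left(\left(-2\right) 1 - 3\right)^{2}\right)^{2} = \left(0 + \left(-2 - 3\right)^{2}\right)^{2} = \left(0 + \left(-5\right)^{2}\right)^{2} = \left(0 + 25\right)^{2} = 25^{2} = 625$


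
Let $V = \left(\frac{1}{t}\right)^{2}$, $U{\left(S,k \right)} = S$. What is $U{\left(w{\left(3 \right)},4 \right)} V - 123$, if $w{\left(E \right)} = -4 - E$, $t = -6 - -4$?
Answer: $- \frac{499}{4} \approx -124.75$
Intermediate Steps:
$t = -2$ ($t = -6 + 4 = -2$)
$V = \frac{1}{4}$ ($V = \left(\frac{1}{-2}\right)^{2} = \left(- \frac{1}{2}\right)^{2} = \frac{1}{4} \approx 0.25$)
$U{\left(w{\left(3 \right)},4 \right)} V - 123 = \left(-4 - 3\right) \frac{1}{4} - 123 = \left(-7\right) \frac{1}{4} - 123 = - \frac{7}{4} - 123 = - \frac{499}{4}$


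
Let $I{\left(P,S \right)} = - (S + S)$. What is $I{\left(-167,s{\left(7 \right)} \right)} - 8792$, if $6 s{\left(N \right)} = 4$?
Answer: $- \frac{26380}{3} \approx -8793.3$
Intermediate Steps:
$s{\left(N \right)} = \frac{2}{3}$ ($s{\left(N \right)} = \frac{1}{6} \cdot 4 = \frac{2}{3}$)
$I{\left(P,S \right)} = - 2 S$
$I{\left(-167,s{\left(7 \right)} \right)} - 8792 = \left(-2\right) \frac{2}{3} - 8792 = - \frac{4}{3} - 8792 = - \frac{26380}{3}$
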